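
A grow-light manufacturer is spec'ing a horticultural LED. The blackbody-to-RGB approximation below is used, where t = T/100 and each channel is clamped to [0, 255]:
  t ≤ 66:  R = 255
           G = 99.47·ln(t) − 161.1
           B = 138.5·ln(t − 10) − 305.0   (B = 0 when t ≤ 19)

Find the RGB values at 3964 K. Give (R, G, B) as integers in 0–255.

t = 3964/100 = 39.64; the t ≤ 66 branch applies.
R = 255 by definition for t ≤ 66.
G = 99.47·ln 39.64 − 161.1 = 99.47·3.6798 − 161.1 = 204.934.
B = 138.5·ln(39.64 − 10) − 305.0 = 138.5·ln 29.64 − 305.0 = 138.5·3.3891 − 305.0 = 164.394.
Rounded: (255, 205, 164).

(255, 205, 164)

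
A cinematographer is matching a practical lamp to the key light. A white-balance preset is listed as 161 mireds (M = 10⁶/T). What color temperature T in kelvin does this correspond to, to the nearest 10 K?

T = 10⁶ / 161 = 6211.18 K → 6210 K.

6210 K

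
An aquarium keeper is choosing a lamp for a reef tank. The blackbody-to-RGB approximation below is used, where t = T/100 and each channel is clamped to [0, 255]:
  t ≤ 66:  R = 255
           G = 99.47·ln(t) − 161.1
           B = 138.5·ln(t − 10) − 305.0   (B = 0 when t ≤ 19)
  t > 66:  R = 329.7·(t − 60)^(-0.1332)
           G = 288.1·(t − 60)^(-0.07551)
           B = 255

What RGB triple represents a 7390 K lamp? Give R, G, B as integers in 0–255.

R=232, G=236, B=255

t = 7390/100 = 73.9; the t > 66 branch applies.
R = 329.7·(73.9 − 60)^(-0.1332) = 329.7·13.9^(-0.1332) = 329.7·0.70429 = 232.204.
G = 288.1·(73.9 − 60)^(-0.07551) = 288.1·13.9^(-0.07551) = 288.1·0.81977 = 236.175.
B = 255 by definition for t > 66.
Rounded: (232, 236, 255).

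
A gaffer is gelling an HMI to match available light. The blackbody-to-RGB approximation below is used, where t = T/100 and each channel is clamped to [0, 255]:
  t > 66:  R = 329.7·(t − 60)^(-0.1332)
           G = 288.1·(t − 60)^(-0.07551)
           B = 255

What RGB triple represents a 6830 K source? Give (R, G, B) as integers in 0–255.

(249, 246, 255)

t = 6830/100 = 68.3; the t > 66 branch applies.
R = 329.7·(68.3 − 60)^(-0.1332) = 329.7·8.3^(-0.1332) = 329.7·0.75436 = 248.713.
G = 288.1·(68.3 − 60)^(-0.07551) = 288.1·8.3^(-0.07551) = 288.1·0.85232 = 245.552.
B = 255 by definition for t > 66.
Rounded: (249, 246, 255).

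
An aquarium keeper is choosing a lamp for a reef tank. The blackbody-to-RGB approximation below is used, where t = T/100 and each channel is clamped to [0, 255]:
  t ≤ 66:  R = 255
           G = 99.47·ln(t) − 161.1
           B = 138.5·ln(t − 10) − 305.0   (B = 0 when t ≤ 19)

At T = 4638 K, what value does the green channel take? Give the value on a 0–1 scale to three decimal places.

t = 4638/100 = 46.38; the t ≤ 66 branch applies.
G = 99.47·ln 46.38 − 161.1 = 99.47·3.8369 − 161.1 = 220.553.
On a 0–1 scale: 220.553/255 = 0.8649 → 0.865.

0.865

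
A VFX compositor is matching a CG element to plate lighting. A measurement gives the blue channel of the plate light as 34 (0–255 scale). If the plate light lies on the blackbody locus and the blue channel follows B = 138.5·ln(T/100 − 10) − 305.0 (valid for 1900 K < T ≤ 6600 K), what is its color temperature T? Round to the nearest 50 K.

ln(t − 10) = (34 + 305.0) / 138.5 = 2.4477.
t − 10 = e^2.4477 = 11.561, so t = 21.561.
T = 100·t = 2156 K → 2150 K to the nearest 50 K.

2150 K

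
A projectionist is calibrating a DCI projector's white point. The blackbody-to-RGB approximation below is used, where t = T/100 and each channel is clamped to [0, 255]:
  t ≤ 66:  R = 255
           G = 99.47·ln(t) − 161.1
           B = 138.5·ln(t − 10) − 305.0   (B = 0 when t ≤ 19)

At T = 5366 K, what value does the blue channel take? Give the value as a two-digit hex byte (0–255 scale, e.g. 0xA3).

0xDA

t = 5366/100 = 53.66; the t ≤ 66 branch applies.
B = 138.5·ln(53.66 − 10) − 305.0 = 138.5·ln 43.66 − 305.0 = 138.5·3.7764 − 305.0 = 218.036.
Rounded: 218; in hex, 0xDA.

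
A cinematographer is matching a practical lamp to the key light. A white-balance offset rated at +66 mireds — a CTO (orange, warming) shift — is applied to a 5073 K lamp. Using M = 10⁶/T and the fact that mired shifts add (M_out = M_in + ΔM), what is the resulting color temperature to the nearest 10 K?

3800 K

M_in = 10⁶/5073 = 197.12 mireds.
M_out = 197.12 + (+66) = 263.12 mireds.
T_out = 10⁶/263.12 = 3800.5 K → 3800 K.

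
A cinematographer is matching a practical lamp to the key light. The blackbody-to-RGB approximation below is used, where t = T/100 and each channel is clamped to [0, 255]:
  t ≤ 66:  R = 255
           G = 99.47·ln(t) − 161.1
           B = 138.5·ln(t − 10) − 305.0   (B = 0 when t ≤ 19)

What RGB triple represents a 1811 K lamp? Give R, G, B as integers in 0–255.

t = 1811/100 = 18.11; the t ≤ 66 branch applies.
R = 255 by definition for t ≤ 66.
G = 99.47·ln 18.11 − 161.1 = 99.47·2.8965 − 161.1 = 127.011.
t = 18.11 ≤ 19, so B = 0.
Rounded: (255, 127, 0).

R=255, G=127, B=0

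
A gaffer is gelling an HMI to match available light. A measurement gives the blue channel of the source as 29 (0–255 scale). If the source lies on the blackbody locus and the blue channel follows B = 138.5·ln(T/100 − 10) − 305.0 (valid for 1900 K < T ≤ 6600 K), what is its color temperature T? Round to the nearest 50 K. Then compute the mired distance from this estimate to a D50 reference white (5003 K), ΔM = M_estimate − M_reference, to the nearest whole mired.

ln(t − 10) = (29 + 305.0) / 138.5 = 2.4116.
t − 10 = e^2.4116 = 11.151, so t = 21.151.
T = 100·t = 2115 K → 2100 K to the nearest 50 K.
M_estimate = 10⁶/2100 = 476.19; M_reference = 10⁶/5003 = 199.88.
ΔM = 476.19 − 199.88 = 276.31 → +276 mireds.

+276 mireds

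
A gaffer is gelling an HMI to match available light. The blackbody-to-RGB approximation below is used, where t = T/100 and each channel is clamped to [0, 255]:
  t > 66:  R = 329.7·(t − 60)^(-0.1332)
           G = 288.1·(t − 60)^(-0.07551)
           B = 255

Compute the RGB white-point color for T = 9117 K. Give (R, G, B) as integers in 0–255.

(209, 222, 255)

t = 9117/100 = 91.17; the t > 66 branch applies.
R = 329.7·(91.17 − 60)^(-0.1332) = 329.7·31.17^(-0.1332) = 329.7·0.63246 = 208.523.
G = 288.1·(91.17 − 60)^(-0.07551) = 288.1·31.17^(-0.07551) = 288.1·0.77127 = 222.204.
B = 255 by definition for t > 66.
Rounded: (209, 222, 255).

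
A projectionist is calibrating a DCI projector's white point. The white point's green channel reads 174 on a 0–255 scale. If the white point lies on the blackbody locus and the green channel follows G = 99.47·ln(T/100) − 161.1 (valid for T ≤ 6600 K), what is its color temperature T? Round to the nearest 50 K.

2900 K

ln t = (174 + 161.1) / 99.47 = 3.3689.
t = e^3.3689 = 29.045.
T = 100·t = 2905 K → 2900 K to the nearest 50 K.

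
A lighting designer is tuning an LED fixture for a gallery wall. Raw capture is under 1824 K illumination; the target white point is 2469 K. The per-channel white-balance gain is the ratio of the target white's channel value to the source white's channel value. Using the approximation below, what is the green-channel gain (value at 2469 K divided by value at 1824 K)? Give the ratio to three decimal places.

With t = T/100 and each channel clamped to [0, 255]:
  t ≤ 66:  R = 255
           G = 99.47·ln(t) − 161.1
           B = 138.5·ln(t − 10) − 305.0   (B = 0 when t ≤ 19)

1.236

At 1824 K (t = 18.24):
  G = 99.47·ln 18.24 − 161.1 = 99.47·2.9036 − 161.1 = 127.723.
At 2469 K (t = 24.69):
  G = 99.47·ln 24.69 − 161.1 = 99.47·3.2064 − 161.1 = 157.840.
Gain = 157.840 / 127.723 = 1.2358 → 1.236.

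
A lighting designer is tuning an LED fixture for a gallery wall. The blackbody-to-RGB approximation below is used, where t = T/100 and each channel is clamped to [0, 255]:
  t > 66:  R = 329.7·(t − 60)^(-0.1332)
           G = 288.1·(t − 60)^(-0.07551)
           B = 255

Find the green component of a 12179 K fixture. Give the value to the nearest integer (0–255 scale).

211

t = 12179/100 = 121.79; the t > 66 branch applies.
G = 288.1·(121.79 − 60)^(-0.07551) = 288.1·61.79^(-0.07551) = 288.1·0.73243 = 211.014.
Rounded: 211.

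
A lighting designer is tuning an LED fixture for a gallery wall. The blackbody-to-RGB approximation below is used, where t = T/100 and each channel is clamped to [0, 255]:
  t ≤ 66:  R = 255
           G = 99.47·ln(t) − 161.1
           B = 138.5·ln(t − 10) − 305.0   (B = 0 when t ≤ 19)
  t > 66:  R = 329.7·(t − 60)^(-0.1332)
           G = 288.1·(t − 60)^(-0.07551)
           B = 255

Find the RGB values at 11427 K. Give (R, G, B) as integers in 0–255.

t = 11427/100 = 114.27; the t > 66 branch applies.
R = 329.7·(114.27 − 60)^(-0.1332) = 329.7·54.27^(-0.1332) = 329.7·0.58743 = 193.676.
G = 288.1·(114.27 − 60)^(-0.07551) = 288.1·54.27^(-0.07551) = 288.1·0.73965 = 213.092.
B = 255 by definition for t > 66.
Rounded: (194, 213, 255).

(194, 213, 255)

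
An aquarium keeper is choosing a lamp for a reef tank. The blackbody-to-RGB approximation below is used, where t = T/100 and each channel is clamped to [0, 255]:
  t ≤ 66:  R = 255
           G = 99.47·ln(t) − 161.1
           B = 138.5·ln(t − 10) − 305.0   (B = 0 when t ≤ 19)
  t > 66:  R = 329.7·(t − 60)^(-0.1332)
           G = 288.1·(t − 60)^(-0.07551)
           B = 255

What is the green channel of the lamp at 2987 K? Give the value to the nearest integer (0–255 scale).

t = 2987/100 = 29.87; the t ≤ 66 branch applies.
G = 99.47·ln 29.87 − 161.1 = 99.47·3.3969 − 161.1 = 176.785.
Rounded: 177.

177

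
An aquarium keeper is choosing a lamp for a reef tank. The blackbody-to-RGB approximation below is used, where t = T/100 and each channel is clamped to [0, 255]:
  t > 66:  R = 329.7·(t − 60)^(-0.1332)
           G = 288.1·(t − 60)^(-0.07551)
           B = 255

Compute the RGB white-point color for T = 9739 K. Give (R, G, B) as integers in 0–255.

t = 9739/100 = 97.39; the t > 66 branch applies.
R = 329.7·(97.39 − 60)^(-0.1332) = 329.7·37.39^(-0.1332) = 329.7·0.61732 = 203.530.
G = 288.1·(97.39 − 60)^(-0.07551) = 288.1·37.39^(-0.07551) = 288.1·0.76075 = 219.172.
B = 255 by definition for t > 66.
Rounded: (204, 219, 255).

(204, 219, 255)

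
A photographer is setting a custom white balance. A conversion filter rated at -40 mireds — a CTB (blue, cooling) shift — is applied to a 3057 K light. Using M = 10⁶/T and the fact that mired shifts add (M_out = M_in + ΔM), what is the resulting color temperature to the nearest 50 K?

3500 K

M_in = 10⁶/3057 = 327.12 mireds.
M_out = 327.12 + (-40) = 287.12 mireds.
T_out = 10⁶/287.12 = 3482.9 K → 3500 K.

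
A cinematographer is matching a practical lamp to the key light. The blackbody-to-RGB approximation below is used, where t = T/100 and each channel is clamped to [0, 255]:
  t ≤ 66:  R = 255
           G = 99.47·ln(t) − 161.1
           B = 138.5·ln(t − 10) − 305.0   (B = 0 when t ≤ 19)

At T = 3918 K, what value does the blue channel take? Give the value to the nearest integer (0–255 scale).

t = 3918/100 = 39.18; the t ≤ 66 branch applies.
B = 138.5·ln(39.18 − 10) − 305.0 = 138.5·ln 29.18 − 305.0 = 138.5·3.3735 − 305.0 = 162.227.
Rounded: 162.

162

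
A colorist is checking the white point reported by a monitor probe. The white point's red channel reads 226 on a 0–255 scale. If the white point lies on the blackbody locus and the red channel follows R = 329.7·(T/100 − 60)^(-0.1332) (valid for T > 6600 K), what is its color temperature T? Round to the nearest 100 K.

(t − 60)^(-0.1332) = 226/329.7 = 0.68547.
t − 60 = 0.68547^(1/-0.1332) = 0.68547^(-7.508) = 17.034, so t = 77.034.
T = 100·t = 7703 K → 7700 K to the nearest 100 K.

7700 K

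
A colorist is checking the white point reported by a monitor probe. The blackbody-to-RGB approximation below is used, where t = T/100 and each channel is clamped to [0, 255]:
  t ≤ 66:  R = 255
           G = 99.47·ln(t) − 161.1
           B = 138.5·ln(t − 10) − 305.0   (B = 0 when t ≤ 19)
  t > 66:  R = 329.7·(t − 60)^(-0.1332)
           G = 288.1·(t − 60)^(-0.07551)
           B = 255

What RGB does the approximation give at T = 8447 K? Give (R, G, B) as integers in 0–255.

(215, 226, 255)

t = 8447/100 = 84.47; the t > 66 branch applies.
R = 329.7·(84.47 − 60)^(-0.1332) = 329.7·24.47^(-0.1332) = 329.7·0.65318 = 215.354.
G = 288.1·(84.47 − 60)^(-0.07551) = 288.1·24.47^(-0.07551) = 288.1·0.78550 = 226.302.
B = 255 by definition for t > 66.
Rounded: (215, 226, 255).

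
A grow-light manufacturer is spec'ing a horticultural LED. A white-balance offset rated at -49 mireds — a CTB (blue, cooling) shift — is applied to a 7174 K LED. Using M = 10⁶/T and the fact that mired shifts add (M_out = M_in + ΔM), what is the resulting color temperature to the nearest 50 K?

11050 K

M_in = 10⁶/7174 = 139.39 mireds.
M_out = 139.39 + (-49) = 90.39 mireds.
T_out = 10⁶/90.39 = 11062.9 K → 11050 K.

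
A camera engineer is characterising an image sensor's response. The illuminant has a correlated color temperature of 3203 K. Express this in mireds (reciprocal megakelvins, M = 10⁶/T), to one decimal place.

312.2 mireds

M = 10⁶ / 3203 = 312.207 → 312.2 mireds.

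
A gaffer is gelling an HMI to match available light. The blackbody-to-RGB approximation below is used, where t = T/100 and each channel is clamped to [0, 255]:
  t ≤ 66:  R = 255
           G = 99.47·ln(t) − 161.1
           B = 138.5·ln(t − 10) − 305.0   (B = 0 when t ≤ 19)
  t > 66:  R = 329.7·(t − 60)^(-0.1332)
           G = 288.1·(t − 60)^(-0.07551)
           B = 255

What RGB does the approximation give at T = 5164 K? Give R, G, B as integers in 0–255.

t = 5164/100 = 51.64; the t ≤ 66 branch applies.
R = 255 by definition for t ≤ 66.
G = 99.47·ln 51.64 − 161.1 = 99.47·3.9443 − 161.1 = 231.239.
B = 138.5·ln(51.64 − 10) − 305.0 = 138.5·ln 41.64 − 305.0 = 138.5·3.7291 − 305.0 = 211.475.
Rounded: (255, 231, 211).

R=255, G=231, B=211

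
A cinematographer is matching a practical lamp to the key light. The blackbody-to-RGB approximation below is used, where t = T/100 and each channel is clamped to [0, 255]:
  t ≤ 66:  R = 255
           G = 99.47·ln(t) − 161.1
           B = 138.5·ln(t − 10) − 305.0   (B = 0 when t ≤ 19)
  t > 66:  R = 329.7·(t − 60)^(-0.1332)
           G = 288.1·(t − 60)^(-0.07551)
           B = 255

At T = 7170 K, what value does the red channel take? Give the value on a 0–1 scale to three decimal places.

0.932

t = 7170/100 = 71.7; the t > 66 branch applies.
R = 329.7·(71.7 − 60)^(-0.1332) = 329.7·11.7^(-0.1332) = 329.7·0.72064 = 237.595.
On a 0–1 scale: 237.595/255 = 0.9317 → 0.932.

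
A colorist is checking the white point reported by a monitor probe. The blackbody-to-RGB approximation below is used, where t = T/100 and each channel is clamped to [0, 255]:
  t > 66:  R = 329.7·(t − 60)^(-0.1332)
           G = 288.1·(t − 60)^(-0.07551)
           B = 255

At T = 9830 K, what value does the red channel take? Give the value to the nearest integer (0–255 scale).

t = 9830/100 = 98.3; the t > 66 branch applies.
R = 329.7·(98.3 − 60)^(-0.1332) = 329.7·38.3^(-0.1332) = 329.7·0.61534 = 202.879.
Rounded: 203.

203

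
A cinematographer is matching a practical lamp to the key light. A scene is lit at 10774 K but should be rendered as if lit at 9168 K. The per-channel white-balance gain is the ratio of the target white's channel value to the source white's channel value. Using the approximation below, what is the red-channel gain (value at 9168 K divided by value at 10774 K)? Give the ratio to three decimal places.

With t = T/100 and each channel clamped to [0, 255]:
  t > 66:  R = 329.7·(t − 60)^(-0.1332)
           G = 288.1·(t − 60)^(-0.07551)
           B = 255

1.056

At 10774 K (t = 107.74):
  R = 329.7·(107.74 − 60)^(-0.1332) = 329.7·47.74^(-0.1332) = 329.7·0.59755 = 197.012.
At 9168 K (t = 91.68):
  R = 329.7·(91.68 − 60)^(-0.1332) = 329.7·31.68^(-0.1332) = 329.7·0.63110 = 208.072.
Gain = 208.072 / 197.012 = 1.0561 → 1.056.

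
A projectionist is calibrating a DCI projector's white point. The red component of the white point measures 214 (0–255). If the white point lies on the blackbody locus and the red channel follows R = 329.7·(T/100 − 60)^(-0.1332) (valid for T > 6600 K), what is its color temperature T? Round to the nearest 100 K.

(t − 60)^(-0.1332) = 214/329.7 = 0.64907.
t − 60 = 0.64907^(1/-0.1332) = 0.64907^(-7.508) = 25.657, so t = 85.657.
T = 100·t = 8566 K → 8600 K to the nearest 100 K.

8600 K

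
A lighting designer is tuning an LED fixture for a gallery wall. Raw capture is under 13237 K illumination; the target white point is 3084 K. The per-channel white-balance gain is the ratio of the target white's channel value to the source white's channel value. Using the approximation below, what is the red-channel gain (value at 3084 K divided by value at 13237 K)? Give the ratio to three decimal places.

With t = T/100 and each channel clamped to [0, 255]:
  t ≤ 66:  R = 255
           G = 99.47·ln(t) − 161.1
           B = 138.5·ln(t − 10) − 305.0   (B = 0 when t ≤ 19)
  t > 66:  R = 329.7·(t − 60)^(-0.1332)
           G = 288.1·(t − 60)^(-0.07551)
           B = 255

At 13237 K (t = 132.37):
  R = 329.7·(132.37 − 60)^(-0.1332) = 329.7·72.37^(-0.1332) = 329.7·0.56534 = 186.391.
At 3084 K (t = 30.84):
  R = 255 by definition for t ≤ 66.
Gain = 255.000 / 186.391 = 1.3681 → 1.368.

1.368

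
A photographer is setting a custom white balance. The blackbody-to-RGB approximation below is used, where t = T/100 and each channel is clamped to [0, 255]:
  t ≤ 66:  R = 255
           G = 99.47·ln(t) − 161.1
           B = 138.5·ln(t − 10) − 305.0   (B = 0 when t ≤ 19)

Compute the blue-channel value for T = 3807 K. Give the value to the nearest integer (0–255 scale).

t = 3807/100 = 38.07; the t ≤ 66 branch applies.
B = 138.5·ln(38.07 − 10) − 305.0 = 138.5·ln 28.07 − 305.0 = 138.5·3.3347 − 305.0 = 156.856.
Rounded: 157.

157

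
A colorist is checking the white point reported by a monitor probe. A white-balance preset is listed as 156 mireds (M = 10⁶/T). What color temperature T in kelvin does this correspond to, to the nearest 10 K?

T = 10⁶ / 156 = 6410.26 K → 6410 K.

6410 K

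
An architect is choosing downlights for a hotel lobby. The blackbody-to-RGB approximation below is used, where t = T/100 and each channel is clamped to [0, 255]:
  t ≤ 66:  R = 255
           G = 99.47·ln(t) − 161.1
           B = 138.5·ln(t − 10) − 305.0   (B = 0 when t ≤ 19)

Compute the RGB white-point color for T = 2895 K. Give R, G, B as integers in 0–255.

t = 2895/100 = 28.95; the t ≤ 66 branch applies.
R = 255 by definition for t ≤ 66.
G = 99.47·ln 28.95 − 161.1 = 99.47·3.3656 − 161.1 = 173.673.
B = 138.5·ln(28.95 − 10) − 305.0 = 138.5·ln 18.95 − 305.0 = 138.5·2.9418 − 305.0 = 102.440.
Rounded: (255, 174, 102).

R=255, G=174, B=102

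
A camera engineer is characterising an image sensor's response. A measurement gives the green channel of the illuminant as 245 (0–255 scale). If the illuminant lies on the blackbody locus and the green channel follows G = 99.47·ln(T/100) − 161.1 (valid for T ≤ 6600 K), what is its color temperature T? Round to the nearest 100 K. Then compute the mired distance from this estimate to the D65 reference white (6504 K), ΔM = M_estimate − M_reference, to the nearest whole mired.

+16 mireds

ln t = (245 + 161.1) / 99.47 = 4.0826.
t = e^4.0826 = 59.302.
T = 100·t = 5930 K → 5900 K to the nearest 100 K.
M_estimate = 10⁶/5900 = 169.49; M_reference = 10⁶/6504 = 153.75.
ΔM = 169.49 − 153.75 = 15.74 → +16 mireds.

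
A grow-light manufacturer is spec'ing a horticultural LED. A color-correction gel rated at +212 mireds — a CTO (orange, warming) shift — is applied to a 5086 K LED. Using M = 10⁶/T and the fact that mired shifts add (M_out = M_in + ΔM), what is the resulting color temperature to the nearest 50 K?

M_in = 10⁶/5086 = 196.62 mireds.
M_out = 196.62 + (+212) = 408.62 mireds.
T_out = 10⁶/408.62 = 2447.3 K → 2450 K.

2450 K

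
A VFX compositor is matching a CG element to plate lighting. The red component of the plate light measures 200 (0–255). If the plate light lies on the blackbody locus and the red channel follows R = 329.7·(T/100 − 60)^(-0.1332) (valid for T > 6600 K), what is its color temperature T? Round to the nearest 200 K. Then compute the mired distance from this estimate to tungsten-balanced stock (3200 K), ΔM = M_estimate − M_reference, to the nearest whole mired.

(t − 60)^(-0.1332) = 200/329.7 = 0.60661.
t − 60 = 0.60661^(1/-0.1332) = 0.60661^(-7.508) = 42.638, so t = 102.638.
T = 100·t = 10264 K → 10200 K to the nearest 200 K.
M_estimate = 10⁶/10200 = 98.04; M_reference = 10⁶/3200 = 312.50.
ΔM = 98.04 − 312.50 = -214.46 → -214 mireds.

-214 mireds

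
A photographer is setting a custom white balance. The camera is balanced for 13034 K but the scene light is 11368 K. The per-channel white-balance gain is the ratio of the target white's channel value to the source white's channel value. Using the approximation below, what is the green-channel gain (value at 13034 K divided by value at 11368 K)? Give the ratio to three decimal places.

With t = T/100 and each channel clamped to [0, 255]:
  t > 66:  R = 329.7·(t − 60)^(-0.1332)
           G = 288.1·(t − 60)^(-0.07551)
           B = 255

At 11368 K (t = 113.68):
  G = 288.1·(113.68 − 60)^(-0.07551) = 288.1·53.68^(-0.07551) = 288.1·0.74026 = 213.268.
At 13034 K (t = 130.34):
  G = 288.1·(130.34 − 60)^(-0.07551) = 288.1·70.34^(-0.07551) = 288.1·0.72530 = 208.959.
Gain = 208.959 / 213.268 = 0.9798 → 0.980.

0.980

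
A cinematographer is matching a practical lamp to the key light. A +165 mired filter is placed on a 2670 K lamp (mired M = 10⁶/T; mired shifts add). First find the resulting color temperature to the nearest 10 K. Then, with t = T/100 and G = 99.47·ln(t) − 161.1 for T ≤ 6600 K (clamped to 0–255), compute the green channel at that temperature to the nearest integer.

M_in = 10⁶/2670 = 374.53; M_out = 374.53 + (+165) = 539.53.
T_out = 10⁶/539.53 = 1853.5 K → 1850 K; t = 18.5.
G = 99.47·ln 18.5 − 161.1 = 99.47·2.9178 − 161.1 = 129.131.
Rounded: 129.

129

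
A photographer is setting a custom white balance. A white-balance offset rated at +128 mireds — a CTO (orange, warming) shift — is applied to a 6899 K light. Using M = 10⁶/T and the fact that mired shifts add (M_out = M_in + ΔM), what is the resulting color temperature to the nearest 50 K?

M_in = 10⁶/6899 = 144.95 mireds.
M_out = 144.95 + (+128) = 272.95 mireds.
T_out = 10⁶/272.95 = 3663.7 K → 3650 K.

3650 K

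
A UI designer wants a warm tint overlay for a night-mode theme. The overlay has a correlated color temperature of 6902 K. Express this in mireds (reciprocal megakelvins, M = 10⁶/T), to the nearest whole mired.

145 mireds

M = 10⁶ / 6902 = 144.886 → 145 mireds.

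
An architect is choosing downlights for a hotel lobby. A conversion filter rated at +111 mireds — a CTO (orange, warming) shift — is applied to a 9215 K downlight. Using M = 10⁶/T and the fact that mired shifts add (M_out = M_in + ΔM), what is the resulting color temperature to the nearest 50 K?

4550 K

M_in = 10⁶/9215 = 108.52 mireds.
M_out = 108.52 + (+111) = 219.52 mireds.
T_out = 10⁶/219.52 = 4555.4 K → 4550 K.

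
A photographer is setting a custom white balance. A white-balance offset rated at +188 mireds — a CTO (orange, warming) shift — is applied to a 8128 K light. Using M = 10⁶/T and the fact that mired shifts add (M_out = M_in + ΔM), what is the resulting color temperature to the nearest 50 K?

M_in = 10⁶/8128 = 123.03 mireds.
M_out = 123.03 + (+188) = 311.03 mireds.
T_out = 10⁶/311.03 = 3215.1 K → 3200 K.

3200 K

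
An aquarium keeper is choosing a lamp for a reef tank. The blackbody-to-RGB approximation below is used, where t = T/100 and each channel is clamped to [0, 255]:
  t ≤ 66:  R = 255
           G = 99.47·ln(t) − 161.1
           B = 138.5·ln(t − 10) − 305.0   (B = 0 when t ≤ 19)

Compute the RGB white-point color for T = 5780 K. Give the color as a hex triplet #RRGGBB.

#FFF2E7

t = 5780/100 = 57.8; the t ≤ 66 branch applies.
R = 255 by definition for t ≤ 66.
G = 99.47·ln 57.8 − 161.1 = 99.47·4.0570 − 161.1 = 242.449.
B = 138.5·ln(57.8 − 10) − 305.0 = 138.5·ln 47.8 − 305.0 = 138.5·3.8670 − 305.0 = 230.583.
Rounded: (255, 242, 231).
In hex: #FFF2E7.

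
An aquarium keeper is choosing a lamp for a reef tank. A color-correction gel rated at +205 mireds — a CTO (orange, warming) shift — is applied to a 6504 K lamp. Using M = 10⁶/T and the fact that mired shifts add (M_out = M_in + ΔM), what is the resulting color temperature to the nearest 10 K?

2790 K

M_in = 10⁶/6504 = 153.75 mireds.
M_out = 153.75 + (+205) = 358.75 mireds.
T_out = 10⁶/358.75 = 2787.4 K → 2790 K.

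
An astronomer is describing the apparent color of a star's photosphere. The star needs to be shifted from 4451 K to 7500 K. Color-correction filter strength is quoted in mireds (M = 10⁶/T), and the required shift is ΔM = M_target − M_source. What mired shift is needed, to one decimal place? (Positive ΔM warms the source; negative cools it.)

M_source = 10⁶/4451 = 224.669; M_target = 10⁶/7500 = 133.333.
ΔM = 133.333 − 224.669 = -91.335 → -91.3 mireds, a cooling shift.

-91.3 mireds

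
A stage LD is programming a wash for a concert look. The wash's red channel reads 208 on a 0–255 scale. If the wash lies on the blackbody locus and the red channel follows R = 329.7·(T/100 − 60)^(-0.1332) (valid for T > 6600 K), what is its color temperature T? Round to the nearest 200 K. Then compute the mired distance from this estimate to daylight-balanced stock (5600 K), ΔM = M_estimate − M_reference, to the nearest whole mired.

(t − 60)^(-0.1332) = 208/329.7 = 0.63088.
t − 60 = 0.63088^(1/-0.1332) = 0.63088^(-7.508) = 31.763, so t = 91.763.
T = 100·t = 9176 K → 9200 K to the nearest 200 K.
M_estimate = 10⁶/9200 = 108.70; M_reference = 10⁶/5600 = 178.57.
ΔM = 108.70 − 178.57 = -69.88 → -70 mireds.

-70 mireds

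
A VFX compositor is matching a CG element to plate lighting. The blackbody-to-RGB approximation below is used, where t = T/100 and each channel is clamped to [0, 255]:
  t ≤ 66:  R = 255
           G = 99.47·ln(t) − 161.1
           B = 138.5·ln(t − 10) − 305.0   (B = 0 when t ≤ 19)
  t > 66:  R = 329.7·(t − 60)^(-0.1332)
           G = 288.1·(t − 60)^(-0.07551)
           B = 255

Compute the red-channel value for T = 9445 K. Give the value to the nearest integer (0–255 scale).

t = 9445/100 = 94.45; the t > 66 branch applies.
R = 329.7·(94.45 − 60)^(-0.1332) = 329.7·34.45^(-0.1332) = 329.7·0.62409 = 205.762.
Rounded: 206.

206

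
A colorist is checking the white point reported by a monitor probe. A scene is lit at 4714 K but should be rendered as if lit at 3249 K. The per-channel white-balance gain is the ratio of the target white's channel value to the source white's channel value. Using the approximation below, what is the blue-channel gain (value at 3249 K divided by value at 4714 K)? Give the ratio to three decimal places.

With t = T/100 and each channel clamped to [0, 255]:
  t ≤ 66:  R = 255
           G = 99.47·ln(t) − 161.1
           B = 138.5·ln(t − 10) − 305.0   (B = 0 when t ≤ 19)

0.645

At 4714 K (t = 47.14):
  B = 138.5·ln(47.14 − 10) − 305.0 = 138.5·ln 37.14 − 305.0 = 138.5·3.6147 − 305.0 = 195.635.
At 3249 K (t = 32.49):
  B = 138.5·ln(32.49 − 10) − 305.0 = 138.5·ln 22.49 − 305.0 = 138.5·3.1131 − 305.0 = 126.160.
Gain = 126.160 / 195.635 = 0.6449 → 0.645.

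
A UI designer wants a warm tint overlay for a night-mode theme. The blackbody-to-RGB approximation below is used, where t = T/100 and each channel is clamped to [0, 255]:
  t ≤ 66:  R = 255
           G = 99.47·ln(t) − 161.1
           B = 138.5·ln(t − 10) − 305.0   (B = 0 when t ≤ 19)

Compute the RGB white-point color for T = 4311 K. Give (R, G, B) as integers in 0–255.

(255, 213, 180)

t = 4311/100 = 43.11; the t ≤ 66 branch applies.
R = 255 by definition for t ≤ 66.
G = 99.47·ln 43.11 − 161.1 = 99.47·3.7638 − 161.1 = 213.281.
B = 138.5·ln(43.11 − 10) − 305.0 = 138.5·ln 33.11 − 305.0 = 138.5·3.4998 − 305.0 = 179.727.
Rounded: (255, 213, 180).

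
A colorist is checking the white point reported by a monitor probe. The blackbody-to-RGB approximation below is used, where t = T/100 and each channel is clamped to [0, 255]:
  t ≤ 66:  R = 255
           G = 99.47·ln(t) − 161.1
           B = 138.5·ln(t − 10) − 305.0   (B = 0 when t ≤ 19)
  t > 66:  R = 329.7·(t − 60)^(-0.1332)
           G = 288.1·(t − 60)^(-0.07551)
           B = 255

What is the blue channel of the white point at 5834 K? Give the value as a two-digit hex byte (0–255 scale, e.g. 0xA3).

0xE8

t = 5834/100 = 58.34; the t ≤ 66 branch applies.
B = 138.5·ln(58.34 − 10) − 305.0 = 138.5·ln 48.34 − 305.0 = 138.5·3.8783 − 305.0 = 232.139.
Rounded: 232; in hex, 0xE8.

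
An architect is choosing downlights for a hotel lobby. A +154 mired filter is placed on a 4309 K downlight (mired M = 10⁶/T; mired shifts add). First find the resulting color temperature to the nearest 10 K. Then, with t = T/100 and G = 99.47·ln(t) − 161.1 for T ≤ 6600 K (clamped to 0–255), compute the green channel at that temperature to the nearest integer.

M_in = 10⁶/4309 = 232.07; M_out = 232.07 + (+154) = 386.07.
T_out = 10⁶/386.07 = 2590.2 K → 2590 K; t = 25.9.
G = 99.47·ln 25.9 − 161.1 = 99.47·3.2542 − 161.1 = 162.600.
Rounded: 163.

163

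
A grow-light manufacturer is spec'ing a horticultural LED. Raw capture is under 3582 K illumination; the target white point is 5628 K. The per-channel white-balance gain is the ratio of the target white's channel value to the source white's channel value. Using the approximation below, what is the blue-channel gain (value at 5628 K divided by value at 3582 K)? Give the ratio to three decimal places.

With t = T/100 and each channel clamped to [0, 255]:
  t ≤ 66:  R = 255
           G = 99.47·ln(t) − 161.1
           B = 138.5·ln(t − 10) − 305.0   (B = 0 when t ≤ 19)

At 3582 K (t = 35.82):
  B = 138.5·ln(35.82 − 10) − 305.0 = 138.5·ln 25.82 − 305.0 = 138.5·3.2511 − 305.0 = 145.284.
At 5628 K (t = 56.28):
  B = 138.5·ln(56.28 − 10) − 305.0 = 138.5·ln 46.28 − 305.0 = 138.5·3.8347 − 305.0 = 226.107.
Gain = 226.107 / 145.284 = 1.5563 → 1.556.

1.556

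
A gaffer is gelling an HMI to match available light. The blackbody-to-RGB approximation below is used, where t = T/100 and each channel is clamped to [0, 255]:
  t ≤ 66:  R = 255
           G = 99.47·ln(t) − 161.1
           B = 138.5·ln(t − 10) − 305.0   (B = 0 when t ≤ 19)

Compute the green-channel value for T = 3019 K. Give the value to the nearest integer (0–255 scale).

178

t = 3019/100 = 30.19; the t ≤ 66 branch applies.
G = 99.47·ln 30.19 − 161.1 = 99.47·3.4075 − 161.1 = 177.845.
Rounded: 178.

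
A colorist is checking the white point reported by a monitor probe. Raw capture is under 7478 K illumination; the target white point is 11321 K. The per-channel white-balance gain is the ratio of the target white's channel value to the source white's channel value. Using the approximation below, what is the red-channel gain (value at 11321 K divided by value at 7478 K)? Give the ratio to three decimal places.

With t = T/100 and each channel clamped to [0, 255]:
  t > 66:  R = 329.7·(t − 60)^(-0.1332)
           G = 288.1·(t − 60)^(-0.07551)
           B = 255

At 7478 K (t = 74.78):
  R = 329.7·(74.78 − 60)^(-0.1332) = 329.7·14.78^(-0.1332) = 329.7·0.69855 = 230.313.
At 11321 K (t = 113.21):
  R = 329.7·(113.21 − 60)^(-0.1332) = 329.7·53.21^(-0.1332) = 329.7·0.58898 = 194.185.
Gain = 194.185 / 230.313 = 0.8431 → 0.843.

0.843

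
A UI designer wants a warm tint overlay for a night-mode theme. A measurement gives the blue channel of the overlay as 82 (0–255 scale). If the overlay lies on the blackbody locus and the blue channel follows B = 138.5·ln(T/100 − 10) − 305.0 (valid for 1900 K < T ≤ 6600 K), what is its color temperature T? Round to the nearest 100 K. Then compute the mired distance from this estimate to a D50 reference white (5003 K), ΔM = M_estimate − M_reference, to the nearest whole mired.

ln(t − 10) = (82 + 305.0) / 138.5 = 2.7942.
t − 10 = e^2.7942 = 16.350, so t = 26.350.
T = 100·t = 2635 K → 2600 K to the nearest 100 K.
M_estimate = 10⁶/2600 = 384.62; M_reference = 10⁶/5003 = 199.88.
ΔM = 384.62 − 199.88 = 184.74 → +185 mireds.

+185 mireds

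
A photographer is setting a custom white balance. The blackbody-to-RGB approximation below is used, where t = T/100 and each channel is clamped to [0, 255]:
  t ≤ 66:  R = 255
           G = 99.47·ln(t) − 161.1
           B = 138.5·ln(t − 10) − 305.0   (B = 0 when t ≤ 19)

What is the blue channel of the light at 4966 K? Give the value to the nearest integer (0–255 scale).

t = 4966/100 = 49.66; the t ≤ 66 branch applies.
B = 138.5·ln(49.66 − 10) − 305.0 = 138.5·ln 39.66 − 305.0 = 138.5·3.6803 − 305.0 = 204.728.
Rounded: 205.

205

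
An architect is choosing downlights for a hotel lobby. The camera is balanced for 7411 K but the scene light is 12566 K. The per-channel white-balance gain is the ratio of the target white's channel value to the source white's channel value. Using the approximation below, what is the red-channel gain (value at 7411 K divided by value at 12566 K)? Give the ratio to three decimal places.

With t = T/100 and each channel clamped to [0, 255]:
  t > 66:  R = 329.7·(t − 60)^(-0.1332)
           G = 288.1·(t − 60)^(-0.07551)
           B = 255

At 12566 K (t = 125.66):
  R = 329.7·(125.66 − 60)^(-0.1332) = 329.7·65.66^(-0.1332) = 329.7·0.57271 = 188.823.
At 7411 K (t = 74.11):
  R = 329.7·(74.11 − 60)^(-0.1332) = 329.7·14.11^(-0.1332) = 329.7·0.70288 = 231.741.
Gain = 231.741 / 188.823 = 1.2273 → 1.227.

1.227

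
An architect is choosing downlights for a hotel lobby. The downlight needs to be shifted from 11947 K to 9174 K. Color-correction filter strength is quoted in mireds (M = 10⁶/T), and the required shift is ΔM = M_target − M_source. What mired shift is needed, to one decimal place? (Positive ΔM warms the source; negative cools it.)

+25.3 mireds

M_source = 10⁶/11947 = 83.703; M_target = 10⁶/9174 = 109.004.
ΔM = 109.004 − 83.703 = 25.301 → +25.3 mireds, a warming shift.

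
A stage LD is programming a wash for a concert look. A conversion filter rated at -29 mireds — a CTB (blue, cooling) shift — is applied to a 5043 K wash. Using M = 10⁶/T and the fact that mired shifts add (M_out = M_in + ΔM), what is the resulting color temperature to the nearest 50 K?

5900 K

M_in = 10⁶/5043 = 198.29 mireds.
M_out = 198.29 + (-29) = 169.29 mireds.
T_out = 10⁶/169.29 = 5906.9 K → 5900 K.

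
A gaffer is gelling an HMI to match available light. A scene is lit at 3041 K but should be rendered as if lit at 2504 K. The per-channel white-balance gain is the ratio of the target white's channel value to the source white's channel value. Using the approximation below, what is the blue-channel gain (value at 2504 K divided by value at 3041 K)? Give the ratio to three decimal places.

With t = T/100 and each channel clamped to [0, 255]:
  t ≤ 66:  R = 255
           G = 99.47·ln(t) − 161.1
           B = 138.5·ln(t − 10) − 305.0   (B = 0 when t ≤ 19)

At 3041 K (t = 30.41):
  B = 138.5·ln(30.41 − 10) − 305.0 = 138.5·ln 20.41 − 305.0 = 138.5·3.0160 − 305.0 = 112.719.
At 2504 K (t = 25.04):
  B = 138.5·ln(25.04 − 10) − 305.0 = 138.5·ln 15.04 − 305.0 = 138.5·2.7107 − 305.0 = 70.434.
Gain = 70.434 / 112.719 = 0.6249 → 0.625.

0.625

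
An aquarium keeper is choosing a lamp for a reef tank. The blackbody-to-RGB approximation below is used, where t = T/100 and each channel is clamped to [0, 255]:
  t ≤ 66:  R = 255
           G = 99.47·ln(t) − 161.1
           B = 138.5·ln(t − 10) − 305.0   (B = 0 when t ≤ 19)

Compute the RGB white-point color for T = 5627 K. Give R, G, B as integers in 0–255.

t = 5627/100 = 56.27; the t ≤ 66 branch applies.
R = 255 by definition for t ≤ 66.
G = 99.47·ln 56.27 − 161.1 = 99.47·4.0302 − 161.1 = 239.780.
B = 138.5·ln(56.27 − 10) − 305.0 = 138.5·ln 46.27 − 305.0 = 138.5·3.8345 − 305.0 = 226.077.
Rounded: (255, 240, 226).

R=255, G=240, B=226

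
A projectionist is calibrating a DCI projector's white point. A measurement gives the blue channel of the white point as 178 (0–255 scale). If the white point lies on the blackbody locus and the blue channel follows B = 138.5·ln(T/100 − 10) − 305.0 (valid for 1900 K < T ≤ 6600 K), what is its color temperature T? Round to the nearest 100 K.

4300 K

ln(t − 10) = (178 + 305.0) / 138.5 = 3.4874.
t − 10 = e^3.4874 = 32.700, so t = 42.700.
T = 100·t = 4270 K → 4300 K to the nearest 100 K.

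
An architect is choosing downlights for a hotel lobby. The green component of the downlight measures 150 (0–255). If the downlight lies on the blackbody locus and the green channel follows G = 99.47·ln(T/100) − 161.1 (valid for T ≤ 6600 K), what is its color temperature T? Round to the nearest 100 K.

ln t = (150 + 161.1) / 99.47 = 3.1276.
t = e^3.1276 = 22.819.
T = 100·t = 2282 K → 2300 K to the nearest 100 K.

2300 K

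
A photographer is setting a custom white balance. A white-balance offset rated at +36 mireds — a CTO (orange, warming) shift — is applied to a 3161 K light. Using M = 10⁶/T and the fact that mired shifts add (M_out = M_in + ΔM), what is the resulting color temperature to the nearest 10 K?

2840 K

M_in = 10⁶/3161 = 316.36 mireds.
M_out = 316.36 + (+36) = 352.36 mireds.
T_out = 10⁶/352.36 = 2838.0 K → 2840 K.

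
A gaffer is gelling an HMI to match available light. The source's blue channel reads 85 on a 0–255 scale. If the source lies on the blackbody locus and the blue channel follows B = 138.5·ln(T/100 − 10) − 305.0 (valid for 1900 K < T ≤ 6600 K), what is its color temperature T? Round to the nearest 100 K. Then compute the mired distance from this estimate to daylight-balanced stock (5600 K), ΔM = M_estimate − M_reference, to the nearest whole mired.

ln(t − 10) = (85 + 305.0) / 138.5 = 2.8159.
t − 10 = e^2.8159 = 16.708, so t = 26.708.
T = 100·t = 2671 K → 2700 K to the nearest 100 K.
M_estimate = 10⁶/2700 = 370.37; M_reference = 10⁶/5600 = 178.57.
ΔM = 370.37 − 178.57 = 191.80 → +192 mireds.

+192 mireds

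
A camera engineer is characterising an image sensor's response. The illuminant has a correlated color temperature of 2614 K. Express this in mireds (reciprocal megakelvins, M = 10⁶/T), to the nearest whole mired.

M = 10⁶ / 2614 = 382.555 → 383 mireds.

383 mireds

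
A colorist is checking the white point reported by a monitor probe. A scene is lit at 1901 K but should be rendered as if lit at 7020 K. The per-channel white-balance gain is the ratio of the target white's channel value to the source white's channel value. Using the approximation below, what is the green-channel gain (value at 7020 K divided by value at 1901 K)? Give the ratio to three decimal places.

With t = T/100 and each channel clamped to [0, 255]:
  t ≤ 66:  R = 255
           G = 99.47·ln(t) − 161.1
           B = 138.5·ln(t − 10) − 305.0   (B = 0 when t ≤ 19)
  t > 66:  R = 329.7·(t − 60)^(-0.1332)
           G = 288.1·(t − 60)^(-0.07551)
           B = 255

1.834

At 1901 K (t = 19.01):
  G = 99.47·ln 19.01 − 161.1 = 99.47·2.9450 − 161.1 = 131.836.
At 7020 K (t = 70.2):
  G = 288.1·(70.2 − 60)^(-0.07551) = 288.1·10.2^(-0.07551) = 288.1·0.83915 = 241.760.
Gain = 241.760 / 131.836 = 1.8338 → 1.834.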